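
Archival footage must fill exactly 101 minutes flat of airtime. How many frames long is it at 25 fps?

101 min = 6060 s.
Frames = 6060 × 25 = 151500.

151500 frames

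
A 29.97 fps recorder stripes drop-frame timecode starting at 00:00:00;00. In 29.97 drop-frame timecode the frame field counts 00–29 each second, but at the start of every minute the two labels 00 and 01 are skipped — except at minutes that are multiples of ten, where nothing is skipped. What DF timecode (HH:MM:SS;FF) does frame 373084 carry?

03:27:28;18

Ten DF minutes hold 17982 frames, so frame 373084 lies in block 20 (frames 359640–377621) with 13444 frames into that block.
The block's first minute is 1800 frames and the rest 1798 each; 13444 frames reaches minute 7, so 20 × 18 + 7 × 2 = 374 labels have been skipped so far.
Adding those back, label number 373084 + 374 = 373458 at 30 labels/s is 12448 s + 18 f = 3 h 27 min 28 s frame 18, i.e. 03:27:28;18.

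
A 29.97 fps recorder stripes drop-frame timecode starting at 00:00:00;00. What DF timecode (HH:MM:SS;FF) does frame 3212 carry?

00:01:47;04

Ten DF minutes hold 17982 frames, so frame 3212 lies in block 0 (frames 0–17981) with 3212 frames into that block.
The block's first minute is 1800 frames and the rest 1798 each; 3212 frames reaches minute 1, so 0 × 18 + 1 × 2 = 2 labels have been skipped so far.
Adding those back, label number 3212 + 2 = 3214 at 30 labels/s is 107 s + 4 f = 0 h 1 min 47 s frame 4, i.e. 00:01:47;04.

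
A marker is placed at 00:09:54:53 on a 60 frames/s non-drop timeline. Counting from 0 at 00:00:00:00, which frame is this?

frame 35693

Total seconds to the label: (0 × 3600 + 9 × 60 + 54) = 594.
Frame index = 594 × 60 + 53 = 35693.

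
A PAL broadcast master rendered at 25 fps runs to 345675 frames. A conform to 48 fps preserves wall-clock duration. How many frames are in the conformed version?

663696 frames

Target frames = source frames × (target rate / source rate) = 345675 × (48)/(25) = 345675 × 48/25 = 663696.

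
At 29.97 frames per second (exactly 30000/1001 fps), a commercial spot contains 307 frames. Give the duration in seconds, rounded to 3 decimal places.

Running time = 307 × 1001/30000 = 307307/30000 s ≈ 10.244 s.

10.244 seconds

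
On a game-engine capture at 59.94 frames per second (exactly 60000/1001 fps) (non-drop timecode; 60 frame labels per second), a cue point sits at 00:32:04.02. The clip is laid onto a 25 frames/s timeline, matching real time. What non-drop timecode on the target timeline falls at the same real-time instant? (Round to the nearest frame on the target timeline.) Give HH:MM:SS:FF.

00:32:05:24

Source frame index: (0×3600 + 32×60 + 4) × 60 + 2 = 115442.
Real time: 115442 / (60000/1001) = 57778721/30000 s.
Target frame: (57778721/30000) × (25) = 57778721/1200 ≈ 48148.934 → 48149.
At 25 labels/s: frame 48149 → 00:32:05:24.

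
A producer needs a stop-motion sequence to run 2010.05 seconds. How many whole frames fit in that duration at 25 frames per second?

50251 frames

Frames = 2010.05 × 25 = 201005/4 ≈ 50251.2500.
Complete frames: 50251.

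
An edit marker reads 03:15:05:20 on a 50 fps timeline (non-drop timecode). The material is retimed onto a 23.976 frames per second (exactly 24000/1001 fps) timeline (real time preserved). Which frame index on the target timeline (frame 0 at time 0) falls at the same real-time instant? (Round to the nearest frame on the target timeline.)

frame 280649

Source frame index: (3×3600 + 15×60 + 5) × 50 + 20 = 585270.
Real time: 585270 / (50) = 58527/5 s.
Target frame: (58527/5) × (24000/1001) = 40132800/143 ≈ 280648.951 → 280649.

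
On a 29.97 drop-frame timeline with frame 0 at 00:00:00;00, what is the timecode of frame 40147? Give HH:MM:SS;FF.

Ten DF minutes hold 17982 frames, so frame 40147 lies in block 2 (frames 35964–53945) with 4183 frames into that block.
The block's first minute is 1800 frames and the rest 1798 each; 4183 frames reaches minute 2, so 2 × 18 + 2 × 2 = 40 labels have been skipped so far.
Adding those back, label number 40147 + 40 = 40187 at 30 labels/s is 1339 s + 17 f = 0 h 22 min 19 s frame 17, i.e. 00:22:19;17.

00:22:19;17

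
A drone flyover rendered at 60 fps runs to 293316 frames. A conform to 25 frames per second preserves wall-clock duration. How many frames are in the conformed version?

122215 frames

Target frames = source frames × (target rate / source rate) = 293316 × (25)/(60) = 293316 × 5/12 = 122215.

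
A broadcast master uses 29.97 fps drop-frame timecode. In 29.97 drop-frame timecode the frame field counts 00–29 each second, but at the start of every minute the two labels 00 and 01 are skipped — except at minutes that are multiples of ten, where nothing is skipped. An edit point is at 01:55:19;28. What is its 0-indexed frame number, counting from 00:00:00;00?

Complete 10-minute blocks: 11, each 17982 frames → 197802.
Remaining 5 whole minutes in the current block: 1800 + 4 × 1798 = 8992 frames.
Within the current minute: 19 × 30 + 28 − 2 = 596 (labels ;00/;01 skipped at this minute). Total = 197802 + 8992 + 596 = 207390.

207390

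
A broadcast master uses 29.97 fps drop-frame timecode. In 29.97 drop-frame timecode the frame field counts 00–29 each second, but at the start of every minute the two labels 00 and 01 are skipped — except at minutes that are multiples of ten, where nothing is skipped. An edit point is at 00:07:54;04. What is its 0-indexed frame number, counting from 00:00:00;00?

Complete 10-minute blocks: 0, each 17982 frames → 0.
Remaining 7 whole minutes in the current block: 1800 + 6 × 1798 = 12588 frames.
Within the current minute: 54 × 30 + 4 − 2 = 1622 (labels ;00/;01 skipped at this minute). Total = 0 + 12588 + 1622 = 14210.

14210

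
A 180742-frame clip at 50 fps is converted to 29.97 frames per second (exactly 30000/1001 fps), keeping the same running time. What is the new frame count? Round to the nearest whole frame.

108337 frames

Frames at target rate = 180742 × (30000/1001) / (50) = 108445200/1001 ≈ 108336.863.
Nearest whole frame: 108337.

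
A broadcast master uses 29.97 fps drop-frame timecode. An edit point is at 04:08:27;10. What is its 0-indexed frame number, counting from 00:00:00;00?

As if non-drop at 30 labels/s: (4 × 3600 + 8 × 60 + 27) × 30 + 10 = 447220.
Minute boundaries passed: 248; those not divisible by 10: 248 − 24 = 224; dropped labels = 2 × 224 = 448.
Actual frame index = 447220 − 448 = 446772.

446772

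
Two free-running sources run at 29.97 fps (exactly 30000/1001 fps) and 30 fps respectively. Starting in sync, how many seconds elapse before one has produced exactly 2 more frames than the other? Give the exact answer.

1001/15 seconds

The gap grows by |30 − 30000/1001| = 30/1001 frames per second.
Time for a 2-frame gap: 2 ÷ (30/1001) = 1001/15 s.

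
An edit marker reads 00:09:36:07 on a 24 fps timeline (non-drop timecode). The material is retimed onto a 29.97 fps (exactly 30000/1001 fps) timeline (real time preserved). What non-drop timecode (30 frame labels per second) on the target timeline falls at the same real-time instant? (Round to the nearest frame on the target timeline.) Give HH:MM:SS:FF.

00:09:35:21

Source frame index: (0×3600 + 9×60 + 36) × 24 + 7 = 13831.
Real time: 13831 / (24) = 13831/24 s.
Target frame: (13831/24) × (30000/1001) = 17288750/1001 ≈ 17271.479 → 17271.
At 30 labels/s: frame 17271 → 00:09:35:21.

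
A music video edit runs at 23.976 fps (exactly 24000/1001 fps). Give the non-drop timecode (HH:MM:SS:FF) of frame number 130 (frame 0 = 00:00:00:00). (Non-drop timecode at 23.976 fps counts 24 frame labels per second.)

130 ÷ 24 = 5 full seconds, remainder 10 frames.
5 s = 0 h 0 min 5 s.
Timecode: 00:00:05:10.

00:00:05:10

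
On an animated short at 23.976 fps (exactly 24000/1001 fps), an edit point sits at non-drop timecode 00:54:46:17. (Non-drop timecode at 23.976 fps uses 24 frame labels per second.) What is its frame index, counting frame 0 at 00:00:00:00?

Total seconds to the label: (0 × 3600 + 54 × 60 + 46) = 3286.
Frame index = 3286 × 24 + 17 = 78881.

frame 78881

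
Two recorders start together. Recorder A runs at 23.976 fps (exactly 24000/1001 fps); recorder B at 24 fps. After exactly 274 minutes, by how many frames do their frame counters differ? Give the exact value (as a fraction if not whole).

394560/1001 frames

274 min = 16440 s.
A emits 24000/1001 × 16440 = 394560000/1001 frames; B emits 24 × 16440 = 394560.
Difference = 394560/1001 frames (≈ 394.1658); B is ahead of A.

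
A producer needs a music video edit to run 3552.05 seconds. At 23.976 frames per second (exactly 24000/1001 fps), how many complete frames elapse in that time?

85164 frames

Frames = 3552.05 × 24000/1001 = 85249200/1001 ≈ 85164.0360.
Complete frames: 85164.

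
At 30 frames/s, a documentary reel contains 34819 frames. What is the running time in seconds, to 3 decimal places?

1160.633 seconds

Running time = 34819 × 1/30 = 34819/30 s ≈ 1160.633 s.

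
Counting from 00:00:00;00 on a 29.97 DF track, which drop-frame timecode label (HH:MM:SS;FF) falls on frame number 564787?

Ten DF minutes hold 17982 frames, so frame 564787 lies in block 31 (frames 557442–575423) with 7345 frames into that block.
The block's first minute is 1800 frames and the rest 1798 each; 7345 frames reaches minute 4, so 31 × 18 + 4 × 2 = 566 labels have been skipped so far.
Adding those back, label number 564787 + 566 = 565353 at 30 labels/s is 18845 s + 3 f = 5 h 14 min 5 s frame 3, i.e. 05:14:05;03.

05:14:05;03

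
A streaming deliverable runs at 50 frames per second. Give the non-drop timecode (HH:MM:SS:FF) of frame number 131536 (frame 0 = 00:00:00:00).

00:43:50:36

131536 ÷ 50 = 2630 full seconds, remainder 36 frames.
2630 s = 0 h 43 min 50 s.
Timecode: 00:43:50:36.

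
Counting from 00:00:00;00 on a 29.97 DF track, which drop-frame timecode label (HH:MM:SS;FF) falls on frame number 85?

00:00:02;25

Ten DF minutes hold 17982 frames, so frame 85 lies in block 0 (frames 0–17981) with 85 frames into that block.
The block's first minute is 1800 frames and the rest 1798 each; 85 frames reaches minute 0, so 0 × 18 + 0 × 2 = 0 labels have been skipped so far.
Adding those back, label number 85 + 0 = 85 at 30 labels/s is 2 s + 25 f = 0 h 0 min 2 s frame 25, i.e. 00:00:02;25.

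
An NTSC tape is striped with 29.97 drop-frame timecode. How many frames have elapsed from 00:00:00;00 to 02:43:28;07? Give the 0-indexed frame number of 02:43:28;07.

As if non-drop at 30 labels/s: (2 × 3600 + 43 × 60 + 28) × 30 + 7 = 294247.
Minute boundaries passed: 163; those not divisible by 10: 163 − 16 = 147; dropped labels = 2 × 147 = 294.
Actual frame index = 294247 − 294 = 293953.

293953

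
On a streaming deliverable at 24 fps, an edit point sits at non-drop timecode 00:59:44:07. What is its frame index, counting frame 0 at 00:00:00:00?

frame 86023

Total seconds to the label: (0 × 3600 + 59 × 60 + 44) = 3584.
Frame index = 3584 × 24 + 7 = 86023.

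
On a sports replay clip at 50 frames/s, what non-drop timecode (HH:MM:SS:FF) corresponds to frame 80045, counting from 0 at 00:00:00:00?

80045 ÷ 50 = 1600 full seconds, remainder 45 frames.
1600 s = 0 h 26 min 40 s.
Timecode: 00:26:40:45.

00:26:40:45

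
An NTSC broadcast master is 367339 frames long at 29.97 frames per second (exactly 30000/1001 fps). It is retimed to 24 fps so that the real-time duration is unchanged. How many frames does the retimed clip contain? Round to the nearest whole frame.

Frames at target rate = 367339 × (24) / (30000/1001) = 367706339/1250 ≈ 294165.071.
Nearest whole frame: 294165.

294165 frames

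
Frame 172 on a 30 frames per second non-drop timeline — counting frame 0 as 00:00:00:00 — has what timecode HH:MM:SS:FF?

00:00:05:22

172 ÷ 30 = 5 full seconds, remainder 22 frames.
5 s = 0 h 0 min 5 s.
Timecode: 00:00:05:22.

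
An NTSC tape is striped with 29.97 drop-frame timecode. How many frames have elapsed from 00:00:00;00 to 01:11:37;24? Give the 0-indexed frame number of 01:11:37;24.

128806

As if non-drop at 30 labels/s: (1 × 3600 + 11 × 60 + 37) × 30 + 24 = 128934.
Minute boundaries passed: 71; those not divisible by 10: 71 − 7 = 64; dropped labels = 2 × 64 = 128.
Actual frame index = 128934 − 128 = 128806.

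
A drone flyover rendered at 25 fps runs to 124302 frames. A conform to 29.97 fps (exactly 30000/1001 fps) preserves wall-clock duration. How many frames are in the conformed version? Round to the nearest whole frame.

Frames at target rate = 124302 × (30000/1001) / (25) = 149162400/1001 ≈ 149013.387.
Nearest whole frame: 149013.

149013 frames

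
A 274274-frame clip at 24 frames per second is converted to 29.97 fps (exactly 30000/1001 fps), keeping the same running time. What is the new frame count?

342500 frames

Target frames = source frames × (target rate / source rate) = 274274 × (30000/1001)/(24) = 274274 × 1250/1001 = 342500.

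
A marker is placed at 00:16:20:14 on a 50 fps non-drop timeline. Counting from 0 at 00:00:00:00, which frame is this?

Total seconds to the label: (0 × 3600 + 16 × 60 + 20) = 980.
Frame index = 980 × 50 + 14 = 49014.

frame 49014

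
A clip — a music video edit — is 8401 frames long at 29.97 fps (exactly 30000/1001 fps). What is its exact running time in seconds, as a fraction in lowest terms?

8409401/30000 seconds

Running time = 8401 ÷ (30000/1001) = 8401 × 1001/30000 = 8409401/30000 s.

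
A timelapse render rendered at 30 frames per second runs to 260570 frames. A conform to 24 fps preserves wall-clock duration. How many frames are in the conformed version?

208456 frames

Target frames = source frames × (target rate / source rate) = 260570 × (24)/(30) = 260570 × 4/5 = 208456.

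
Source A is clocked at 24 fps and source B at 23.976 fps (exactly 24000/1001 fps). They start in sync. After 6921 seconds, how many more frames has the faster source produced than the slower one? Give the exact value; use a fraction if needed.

A emits 24 × 6921 = 166104 frames; B emits 24000/1001 × 6921 = 166104000/1001.
Difference = 166104/1001 frames (≈ 165.9381); B is behind A.

166104/1001 frames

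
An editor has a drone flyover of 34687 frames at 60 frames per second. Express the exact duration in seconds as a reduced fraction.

Running time = 34687 ÷ (60) = 34687 × 1/60 = 34687/60 s.

34687/60 seconds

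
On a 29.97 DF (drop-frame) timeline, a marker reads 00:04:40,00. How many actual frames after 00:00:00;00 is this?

Complete 10-minute blocks: 0, each 17982 frames → 0.
Remaining 4 whole minutes in the current block: 1800 + 3 × 1798 = 7194 frames.
Within the current minute: 40 × 30 + 0 − 2 = 1198 (labels ;00/;01 skipped at this minute). Total = 0 + 7194 + 1198 = 8392.

8392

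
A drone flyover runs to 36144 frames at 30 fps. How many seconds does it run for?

1204.8 seconds

Running time = 36144 / (30) = 1204.8 s.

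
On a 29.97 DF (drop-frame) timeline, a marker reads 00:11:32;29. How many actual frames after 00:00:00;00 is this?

Complete 10-minute blocks: 1, each 17982 frames → 17982.
Remaining 1 whole minute in the current block: 1800 + 0 × 1798 = 1800 frames.
Within the current minute: 32 × 30 + 29 − 2 = 987 (labels ;00/;01 skipped at this minute). Total = 17982 + 1800 + 987 = 20769.

20769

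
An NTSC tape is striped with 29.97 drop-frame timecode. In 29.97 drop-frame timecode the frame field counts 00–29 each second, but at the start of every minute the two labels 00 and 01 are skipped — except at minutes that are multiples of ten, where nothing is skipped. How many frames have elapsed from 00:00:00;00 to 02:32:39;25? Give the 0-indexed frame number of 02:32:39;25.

Complete 10-minute blocks: 15, each 17982 frames → 269730.
Remaining 2 whole minutes in the current block: 1800 + 1 × 1798 = 3598 frames.
Within the current minute: 39 × 30 + 25 − 2 = 1193 (labels ;00/;01 skipped at this minute). Total = 269730 + 3598 + 1193 = 274521.

274521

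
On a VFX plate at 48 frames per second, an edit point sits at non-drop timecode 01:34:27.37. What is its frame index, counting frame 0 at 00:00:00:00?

frame 272053

Total seconds to the label: (1 × 3600 + 34 × 60 + 27) = 5667.
Frame index = 5667 × 48 + 37 = 272053.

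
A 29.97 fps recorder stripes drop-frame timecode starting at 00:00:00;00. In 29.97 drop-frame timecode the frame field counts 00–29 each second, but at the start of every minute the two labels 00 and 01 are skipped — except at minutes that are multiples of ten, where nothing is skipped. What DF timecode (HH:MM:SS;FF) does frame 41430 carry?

00:23:02;12

Ten DF minutes hold 17982 frames, so frame 41430 lies in block 2 (frames 35964–53945) with 5466 frames into that block.
The block's first minute is 1800 frames and the rest 1798 each; 5466 frames reaches minute 3, so 2 × 18 + 3 × 2 = 42 labels have been skipped so far.
Adding those back, label number 41430 + 42 = 41472 at 30 labels/s is 1382 s + 12 f = 0 h 23 min 2 s frame 12, i.e. 00:23:02;12.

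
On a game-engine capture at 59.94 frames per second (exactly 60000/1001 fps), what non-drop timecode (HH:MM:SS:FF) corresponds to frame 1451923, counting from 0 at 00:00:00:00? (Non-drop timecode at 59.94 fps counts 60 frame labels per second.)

06:43:18:43

1451923 ÷ 60 = 24198 full seconds, remainder 43 frames.
24198 s = 6 h 43 min 18 s.
Timecode: 06:43:18:43.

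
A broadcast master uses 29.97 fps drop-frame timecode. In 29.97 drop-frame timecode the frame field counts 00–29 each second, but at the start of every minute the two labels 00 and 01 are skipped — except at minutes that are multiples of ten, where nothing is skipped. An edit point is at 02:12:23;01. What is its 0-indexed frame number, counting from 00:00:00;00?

238053

Complete 10-minute blocks: 13, each 17982 frames → 233766.
Remaining 2 whole minutes in the current block: 1800 + 1 × 1798 = 3598 frames.
Within the current minute: 23 × 30 + 1 − 2 = 689 (labels ;00/;01 skipped at this minute). Total = 233766 + 3598 + 689 = 238053.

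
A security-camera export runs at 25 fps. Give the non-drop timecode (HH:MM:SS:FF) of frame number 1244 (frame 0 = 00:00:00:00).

1244 ÷ 25 = 49 full seconds, remainder 19 frames.
49 s = 0 h 0 min 49 s.
Timecode: 00:00:49:19.

00:00:49:19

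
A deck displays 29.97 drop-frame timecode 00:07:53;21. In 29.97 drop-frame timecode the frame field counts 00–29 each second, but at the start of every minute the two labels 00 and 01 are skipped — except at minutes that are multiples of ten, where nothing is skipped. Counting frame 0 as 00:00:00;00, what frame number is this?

14197

Complete 10-minute blocks: 0, each 17982 frames → 0.
Remaining 7 whole minutes in the current block: 1800 + 6 × 1798 = 12588 frames.
Within the current minute: 53 × 30 + 21 − 2 = 1609 (labels ;00/;01 skipped at this minute). Total = 0 + 12588 + 1609 = 14197.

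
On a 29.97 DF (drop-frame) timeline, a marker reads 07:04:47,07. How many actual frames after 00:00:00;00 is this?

763853

Complete 10-minute blocks: 42, each 17982 frames → 755244.
Remaining 4 whole minutes in the current block: 1800 + 3 × 1798 = 7194 frames.
Within the current minute: 47 × 30 + 7 − 2 = 1415 (labels ;00/;01 skipped at this minute). Total = 755244 + 7194 + 1415 = 763853.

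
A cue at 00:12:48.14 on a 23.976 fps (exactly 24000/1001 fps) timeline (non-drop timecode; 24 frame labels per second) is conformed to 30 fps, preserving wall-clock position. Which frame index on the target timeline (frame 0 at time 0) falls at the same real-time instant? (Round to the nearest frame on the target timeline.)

frame 23081

Source frame index: (0×3600 + 12×60 + 48) × 24 + 14 = 18446.
Real time: 18446 / (24000/1001) = 9232223/12000 s.
Target frame: (9232223/12000) × (30) = 9232223/400 ≈ 23080.557 → 23081.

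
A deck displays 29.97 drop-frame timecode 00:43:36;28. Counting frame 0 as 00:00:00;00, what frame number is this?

78430

As if non-drop at 30 labels/s: (0 × 3600 + 43 × 60 + 36) × 30 + 28 = 78508.
Minute boundaries passed: 43; those not divisible by 10: 43 − 4 = 39; dropped labels = 2 × 39 = 78.
Actual frame index = 78508 − 78 = 78430.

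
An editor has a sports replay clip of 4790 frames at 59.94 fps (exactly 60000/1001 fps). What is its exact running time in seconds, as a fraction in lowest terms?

Running time = 4790 ÷ (60000/1001) = 4790 × 1001/60000 = 479479/6000 s.

479479/6000 seconds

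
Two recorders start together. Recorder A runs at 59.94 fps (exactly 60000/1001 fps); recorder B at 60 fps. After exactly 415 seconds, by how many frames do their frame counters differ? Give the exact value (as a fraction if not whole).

A emits 60000/1001 × 415 = 24900000/1001 frames; B emits 60 × 415 = 24900.
Difference = 24900/1001 frames (≈ 24.8751); B is ahead of A.

24900/1001 frames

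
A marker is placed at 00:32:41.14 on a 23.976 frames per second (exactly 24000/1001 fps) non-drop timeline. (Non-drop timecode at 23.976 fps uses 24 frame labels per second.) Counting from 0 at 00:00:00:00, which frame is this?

47078

Total seconds to the label: (0 × 3600 + 32 × 60 + 41) = 1961.
Frame index = 1961 × 24 + 14 = 47078.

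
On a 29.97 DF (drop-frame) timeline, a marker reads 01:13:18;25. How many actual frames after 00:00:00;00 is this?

As if non-drop at 30 labels/s: (1 × 3600 + 13 × 60 + 18) × 30 + 25 = 131965.
Minute boundaries passed: 73; those not divisible by 10: 73 − 7 = 66; dropped labels = 2 × 66 = 132.
Actual frame index = 131965 − 132 = 131833.

131833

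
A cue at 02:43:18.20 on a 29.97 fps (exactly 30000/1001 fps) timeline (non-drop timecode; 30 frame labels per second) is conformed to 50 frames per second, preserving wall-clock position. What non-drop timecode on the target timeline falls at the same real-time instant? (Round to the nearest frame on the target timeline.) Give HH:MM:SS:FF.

02:43:28:23

Source frame index: (2×3600 + 43×60 + 18) × 30 + 20 = 293960.
Real time: 293960 / (30000/1001) = 7356349/750 s.
Target frame: (7356349/750) × (50) = 7356349/15 ≈ 490423.267 → 490423.
At 50 labels/s: frame 490423 → 02:43:28:23.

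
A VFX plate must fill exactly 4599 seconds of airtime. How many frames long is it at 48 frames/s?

220752 frames

Frames = 4599 × 48 = 220752.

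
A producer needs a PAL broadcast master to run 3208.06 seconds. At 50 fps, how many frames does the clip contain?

Frames = 3208.06 × 50 = 160403.

160403 frames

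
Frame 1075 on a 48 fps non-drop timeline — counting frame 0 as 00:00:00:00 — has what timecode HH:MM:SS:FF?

1075 ÷ 48 = 22 full seconds, remainder 19 frames.
22 s = 0 h 0 min 22 s.
Timecode: 00:00:22:19.

00:00:22:19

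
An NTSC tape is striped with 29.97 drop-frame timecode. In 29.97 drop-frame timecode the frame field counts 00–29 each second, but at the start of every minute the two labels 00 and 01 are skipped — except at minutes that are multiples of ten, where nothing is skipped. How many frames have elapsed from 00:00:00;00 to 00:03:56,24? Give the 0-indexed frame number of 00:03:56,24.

Complete 10-minute blocks: 0, each 17982 frames → 0.
Remaining 3 whole minutes in the current block: 1800 + 2 × 1798 = 5396 frames.
Within the current minute: 56 × 30 + 24 − 2 = 1702 (labels ;00/;01 skipped at this minute). Total = 0 + 5396 + 1702 = 7098.

7098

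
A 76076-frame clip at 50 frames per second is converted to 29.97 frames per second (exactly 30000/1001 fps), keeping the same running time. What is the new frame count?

Target frames = source frames × (target rate / source rate) = 76076 × (30000/1001)/(50) = 76076 × 600/1001 = 45600.

45600 frames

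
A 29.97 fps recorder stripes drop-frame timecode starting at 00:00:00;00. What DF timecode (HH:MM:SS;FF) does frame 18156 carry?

00:10:05;24

Ten DF minutes hold 17982 frames, so frame 18156 lies in block 1 (frames 17982–35963) with 174 frames into that block.
The block's first minute is 1800 frames and the rest 1798 each; 174 frames reaches minute 0, so 1 × 18 + 0 × 2 = 18 labels have been skipped so far.
Adding those back, label number 18156 + 18 = 18174 at 30 labels/s is 605 s + 24 f = 0 h 10 min 5 s frame 24, i.e. 00:10:05;24.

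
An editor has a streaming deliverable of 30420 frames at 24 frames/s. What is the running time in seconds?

Running time = 30420 / (24) = 1267.5 s.

1267.5 seconds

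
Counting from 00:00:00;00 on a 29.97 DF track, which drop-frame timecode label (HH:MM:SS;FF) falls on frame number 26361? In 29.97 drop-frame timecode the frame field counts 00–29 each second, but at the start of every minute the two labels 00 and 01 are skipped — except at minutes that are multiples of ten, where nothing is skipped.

Ten DF minutes hold 17982 frames, so frame 26361 lies in block 1 (frames 17982–35963) with 8379 frames into that block.
The block's first minute is 1800 frames and the rest 1798 each; 8379 frames reaches minute 4, so 1 × 18 + 4 × 2 = 26 labels have been skipped so far.
Adding those back, label number 26361 + 26 = 26387 at 30 labels/s is 879 s + 17 f = 0 h 14 min 39 s frame 17, i.e. 00:14:39;17.

00:14:39;17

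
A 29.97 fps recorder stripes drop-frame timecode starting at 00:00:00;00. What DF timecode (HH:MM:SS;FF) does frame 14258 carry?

00:07:55;22

Ten DF minutes hold 17982 frames, so frame 14258 lies in block 0 (frames 0–17981) with 14258 frames into that block.
The block's first minute is 1800 frames and the rest 1798 each; 14258 frames reaches minute 7, so 0 × 18 + 7 × 2 = 14 labels have been skipped so far.
Adding those back, label number 14258 + 14 = 14272 at 30 labels/s is 475 s + 22 f = 0 h 7 min 55 s frame 22, i.e. 00:07:55;22.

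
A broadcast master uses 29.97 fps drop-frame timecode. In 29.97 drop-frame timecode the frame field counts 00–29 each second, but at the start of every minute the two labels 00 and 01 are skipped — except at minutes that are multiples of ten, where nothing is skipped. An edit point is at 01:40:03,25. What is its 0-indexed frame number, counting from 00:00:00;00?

As if non-drop at 30 labels/s: (1 × 3600 + 40 × 60 + 3) × 30 + 25 = 180115.
Minute boundaries passed: 100; those not divisible by 10: 100 − 10 = 90; dropped labels = 2 × 90 = 180.
Actual frame index = 180115 − 180 = 179935.

179935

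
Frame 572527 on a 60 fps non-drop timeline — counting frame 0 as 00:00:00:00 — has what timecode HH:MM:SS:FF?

02:39:02:07

572527 ÷ 60 = 9542 full seconds, remainder 7 frames.
9542 s = 2 h 39 min 2 s.
Timecode: 02:39:02:07.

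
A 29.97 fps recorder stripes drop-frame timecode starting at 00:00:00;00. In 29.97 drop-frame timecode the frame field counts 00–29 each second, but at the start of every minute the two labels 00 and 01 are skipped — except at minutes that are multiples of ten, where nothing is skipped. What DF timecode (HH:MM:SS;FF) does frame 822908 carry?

Ten DF minutes hold 17982 frames, so frame 822908 lies in block 45 (frames 809190–827171) with 13718 frames into that block.
The block's first minute is 1800 frames and the rest 1798 each; 13718 frames reaches minute 7, so 45 × 18 + 7 × 2 = 824 labels have been skipped so far.
Adding those back, label number 822908 + 824 = 823732 at 30 labels/s is 27457 s + 22 f = 7 h 37 min 37 s frame 22, i.e. 07:37:37;22.

07:37:37;22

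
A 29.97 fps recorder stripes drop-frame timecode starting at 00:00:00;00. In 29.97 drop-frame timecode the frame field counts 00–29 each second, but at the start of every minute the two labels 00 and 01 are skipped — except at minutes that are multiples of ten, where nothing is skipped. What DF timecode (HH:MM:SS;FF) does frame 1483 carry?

00:00:49;13

Each 10-minute DF block holds 10 × 60 × 30 − 9 × 2 = 17982 frames. 1483 ÷ 17982 → 0 full blocks, remainder 1483.
Within the partial block the first minute is 1800 frames and each further minute 1798, so 0 further minute boundaries passed. Total skipped labels = 18 × 0 + 2 × 0 = 0.
Non-drop label index = 1483 + 0 = 1483; at 30 labels/s that is 00:00:49:13, i.e. DF 00:00:49;13.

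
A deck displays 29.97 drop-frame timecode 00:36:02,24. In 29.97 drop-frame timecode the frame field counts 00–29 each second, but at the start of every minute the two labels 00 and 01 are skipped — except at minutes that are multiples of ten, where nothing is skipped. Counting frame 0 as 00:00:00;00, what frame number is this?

64818

As if non-drop at 30 labels/s: (0 × 3600 + 36 × 60 + 2) × 30 + 24 = 64884.
Minute boundaries passed: 36; those not divisible by 10: 36 − 3 = 33; dropped labels = 2 × 33 = 66.
Actual frame index = 64884 − 66 = 64818.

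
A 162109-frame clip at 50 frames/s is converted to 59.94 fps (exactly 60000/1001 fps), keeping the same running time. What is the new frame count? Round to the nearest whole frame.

194336 frames

Frames at target rate = 162109 × (60000/1001) / (50) = 194530800/1001 ≈ 194336.464.
Nearest whole frame: 194336.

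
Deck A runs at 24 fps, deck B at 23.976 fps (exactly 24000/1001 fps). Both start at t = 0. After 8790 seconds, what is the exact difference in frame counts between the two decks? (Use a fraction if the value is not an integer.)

A emits 24 × 8790 = 210960 frames; B emits 24000/1001 × 8790 = 210960000/1001.
Difference = 210960/1001 frames (≈ 210.7493); B is behind A.

210960/1001 frames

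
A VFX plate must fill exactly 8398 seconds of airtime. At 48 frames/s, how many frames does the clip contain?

403104 frames

Frames = 8398 × 48 = 403104.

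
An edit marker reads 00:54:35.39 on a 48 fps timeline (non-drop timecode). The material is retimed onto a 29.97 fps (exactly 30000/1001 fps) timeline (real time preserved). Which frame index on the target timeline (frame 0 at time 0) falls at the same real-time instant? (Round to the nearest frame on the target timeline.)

Source frame index: (0×3600 + 54×60 + 35) × 48 + 39 = 157239.
Real time: 157239 / (48) = 52413/16 s.
Target frame: (52413/16) × (30000/1001) = 98274375/1001 ≈ 98176.199 → 98176.

frame 98176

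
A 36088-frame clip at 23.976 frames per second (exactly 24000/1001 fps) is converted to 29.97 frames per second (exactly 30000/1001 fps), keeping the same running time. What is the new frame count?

45110 frames

Target frames = source frames × (target rate / source rate) = 36088 × (30000/1001)/(24000/1001) = 36088 × 5/4 = 45110.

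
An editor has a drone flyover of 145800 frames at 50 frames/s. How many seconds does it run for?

2916 seconds

Running time = 145800 / (50) = 2916 s.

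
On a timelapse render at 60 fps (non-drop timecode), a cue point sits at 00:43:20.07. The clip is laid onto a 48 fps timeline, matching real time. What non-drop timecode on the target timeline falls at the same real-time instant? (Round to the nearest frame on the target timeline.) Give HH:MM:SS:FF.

00:43:20:06

Source frame index: (0×3600 + 43×60 + 20) × 60 + 7 = 156007.
Real time: 156007 / (60) = 156007/60 s.
Target frame: (156007/60) × (48) = 624028/5 ≈ 124805.600 → 124806.
At 48 labels/s: frame 124806 → 00:43:20:06.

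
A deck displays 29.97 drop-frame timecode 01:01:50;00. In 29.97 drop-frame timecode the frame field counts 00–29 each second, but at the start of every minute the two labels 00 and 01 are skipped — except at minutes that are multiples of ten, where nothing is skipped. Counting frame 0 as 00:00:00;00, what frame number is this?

Complete 10-minute blocks: 6, each 17982 frames → 107892.
Remaining 1 whole minute in the current block: 1800 + 0 × 1798 = 1800 frames.
Within the current minute: 50 × 30 + 0 − 2 = 1498 (labels ;00/;01 skipped at this minute). Total = 107892 + 1800 + 1498 = 111190.

111190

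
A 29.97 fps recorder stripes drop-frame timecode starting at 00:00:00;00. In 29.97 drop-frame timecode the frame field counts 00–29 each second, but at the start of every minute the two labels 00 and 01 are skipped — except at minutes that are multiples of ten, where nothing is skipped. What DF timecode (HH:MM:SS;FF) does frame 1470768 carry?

13:37:54;20

Each 10-minute DF block holds 10 × 60 × 30 − 9 × 2 = 17982 frames. 1470768 ÷ 17982 → 81 full blocks, remainder 14226.
Within the partial block the first minute is 1800 frames and each further minute 1798, so 7 further minute boundaries passed. Total skipped labels = 18 × 81 + 2 × 7 = 1472.
Non-drop label index = 1470768 + 1472 = 1472240; at 30 labels/s that is 13:37:54:20, i.e. DF 13:37:54;20.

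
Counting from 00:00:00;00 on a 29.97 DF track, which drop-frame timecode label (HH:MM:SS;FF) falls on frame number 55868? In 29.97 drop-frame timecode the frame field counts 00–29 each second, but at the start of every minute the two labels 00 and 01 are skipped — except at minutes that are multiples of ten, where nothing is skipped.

00:31:04;04

Ten DF minutes hold 17982 frames, so frame 55868 lies in block 3 (frames 53946–71927) with 1922 frames into that block.
The block's first minute is 1800 frames and the rest 1798 each; 1922 frames reaches minute 1, so 3 × 18 + 1 × 2 = 56 labels have been skipped so far.
Adding those back, label number 55868 + 56 = 55924 at 30 labels/s is 1864 s + 4 f = 0 h 31 min 4 s frame 4, i.e. 00:31:04;04.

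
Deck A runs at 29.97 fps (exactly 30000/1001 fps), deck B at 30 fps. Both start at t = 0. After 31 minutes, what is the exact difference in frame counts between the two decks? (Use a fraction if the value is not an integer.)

55800/1001 frames

31 min = 1860 s.
A emits 30000/1001 × 1860 = 55800000/1001 frames; B emits 30 × 1860 = 55800.
Difference = 55800/1001 frames (≈ 55.7443); B is ahead of A.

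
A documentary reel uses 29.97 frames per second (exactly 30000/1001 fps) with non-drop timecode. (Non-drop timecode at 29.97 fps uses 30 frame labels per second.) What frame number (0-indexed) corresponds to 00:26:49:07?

frame 48277

Total seconds to the label: (0 × 3600 + 26 × 60 + 49) = 1609.
Frame index = 1609 × 30 + 7 = 48277.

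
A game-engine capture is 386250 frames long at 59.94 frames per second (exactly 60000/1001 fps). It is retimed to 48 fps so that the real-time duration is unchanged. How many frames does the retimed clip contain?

309309 frames

Target frames = source frames × (target rate / source rate) = 386250 × (48)/(60000/1001) = 386250 × 1001/1250 = 309309.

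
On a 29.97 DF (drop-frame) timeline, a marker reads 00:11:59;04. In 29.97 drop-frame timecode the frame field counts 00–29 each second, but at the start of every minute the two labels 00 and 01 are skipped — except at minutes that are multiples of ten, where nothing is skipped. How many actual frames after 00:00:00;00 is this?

21554

Complete 10-minute blocks: 1, each 17982 frames → 17982.
Remaining 1 whole minute in the current block: 1800 + 0 × 1798 = 1800 frames.
Within the current minute: 59 × 30 + 4 − 2 = 1772 (labels ;00/;01 skipped at this minute). Total = 17982 + 1800 + 1772 = 21554.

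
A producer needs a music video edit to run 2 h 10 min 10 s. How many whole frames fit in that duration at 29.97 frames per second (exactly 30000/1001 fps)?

2 h 10 min 10 s = 7810 s.
Frames = 7810 × 30000/1001 = 21300000/91 ≈ 234065.9341.
Complete frames: 234065.

234065 frames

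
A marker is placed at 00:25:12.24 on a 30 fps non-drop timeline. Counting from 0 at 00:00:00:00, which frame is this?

Total seconds to the label: (0 × 3600 + 25 × 60 + 12) = 1512.
Frame index = 1512 × 30 + 24 = 45384.

45384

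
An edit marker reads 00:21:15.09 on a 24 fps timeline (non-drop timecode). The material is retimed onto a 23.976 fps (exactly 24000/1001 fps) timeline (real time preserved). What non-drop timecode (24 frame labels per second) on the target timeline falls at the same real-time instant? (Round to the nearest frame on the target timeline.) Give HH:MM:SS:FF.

Source frame index: (0×3600 + 21×60 + 15) × 24 + 9 = 30609.
Real time: 30609 / (24) = 10203/8 s.
Target frame: (10203/8) × (24000/1001) = 30609000/1001 ≈ 30578.422 → 30578.
At 24 labels/s: frame 30578 → 00:21:14:02.

00:21:14:02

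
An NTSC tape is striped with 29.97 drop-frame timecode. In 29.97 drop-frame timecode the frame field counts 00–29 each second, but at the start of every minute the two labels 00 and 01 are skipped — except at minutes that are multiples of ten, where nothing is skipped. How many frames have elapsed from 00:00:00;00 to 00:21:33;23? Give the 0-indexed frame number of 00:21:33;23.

38775

As if non-drop at 30 labels/s: (0 × 3600 + 21 × 60 + 33) × 30 + 23 = 38813.
Minute boundaries passed: 21; those not divisible by 10: 21 − 2 = 19; dropped labels = 2 × 19 = 38.
Actual frame index = 38813 − 38 = 38775.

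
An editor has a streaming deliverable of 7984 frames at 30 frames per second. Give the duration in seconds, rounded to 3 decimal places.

Running time = 7984 × 1/30 = 3992/15 s ≈ 266.133 s.

266.133 seconds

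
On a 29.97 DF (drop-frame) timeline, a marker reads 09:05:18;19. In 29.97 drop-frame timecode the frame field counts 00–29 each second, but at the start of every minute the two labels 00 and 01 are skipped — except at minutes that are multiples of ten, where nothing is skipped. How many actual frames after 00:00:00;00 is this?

980577

As if non-drop at 30 labels/s: (9 × 3600 + 5 × 60 + 18) × 30 + 19 = 981559.
Minute boundaries passed: 545; those not divisible by 10: 545 − 54 = 491; dropped labels = 2 × 491 = 982.
Actual frame index = 981559 − 982 = 980577.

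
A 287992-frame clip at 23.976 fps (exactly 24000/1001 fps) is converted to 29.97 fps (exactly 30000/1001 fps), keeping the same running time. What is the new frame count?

Target frames = source frames × (target rate / source rate) = 287992 × (30000/1001)/(24000/1001) = 287992 × 5/4 = 359990.

359990 frames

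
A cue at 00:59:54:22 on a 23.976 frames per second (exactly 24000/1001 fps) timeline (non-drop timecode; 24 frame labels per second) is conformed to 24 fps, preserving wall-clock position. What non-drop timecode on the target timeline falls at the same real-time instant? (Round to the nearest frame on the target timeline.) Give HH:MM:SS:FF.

Source frame index: (0×3600 + 59×60 + 54) × 24 + 22 = 86278.
Real time: 86278 / (24000/1001) = 43182139/12000 s.
Target frame: (43182139/12000) × (24) = 43182139/500 ≈ 86364.278 → 86364.
At 24 labels/s: frame 86364 → 00:59:58:12.

00:59:58:12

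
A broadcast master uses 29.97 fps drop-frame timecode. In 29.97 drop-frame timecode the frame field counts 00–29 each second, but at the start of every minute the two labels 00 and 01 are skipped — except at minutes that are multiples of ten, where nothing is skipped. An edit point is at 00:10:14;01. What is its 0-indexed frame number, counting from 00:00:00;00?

18403

As if non-drop at 30 labels/s: (0 × 3600 + 10 × 60 + 14) × 30 + 1 = 18421.
Minute boundaries passed: 10; those not divisible by 10: 10 − 1 = 9; dropped labels = 2 × 9 = 18.
Actual frame index = 18421 − 18 = 18403.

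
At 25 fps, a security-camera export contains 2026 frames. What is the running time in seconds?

Running time = 2026 / (25) = 81.04 s.

81.04 seconds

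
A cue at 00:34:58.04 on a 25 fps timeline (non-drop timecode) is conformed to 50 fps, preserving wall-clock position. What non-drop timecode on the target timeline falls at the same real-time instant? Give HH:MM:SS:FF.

00:34:58:08

Source frame index: (0×3600 + 34×60 + 58) × 25 + 4 = 52454.
Real time: 52454 / (25) = 52454/25 s.
Target frame: (52454/25) × (50) = 104908.
At 50 labels/s: frame 104908 → 00:34:58:08.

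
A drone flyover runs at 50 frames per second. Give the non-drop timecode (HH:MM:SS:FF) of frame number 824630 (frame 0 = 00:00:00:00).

04:34:52:30

824630 ÷ 50 = 16492 full seconds, remainder 30 frames.
16492 s = 4 h 34 min 52 s.
Timecode: 04:34:52:30.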